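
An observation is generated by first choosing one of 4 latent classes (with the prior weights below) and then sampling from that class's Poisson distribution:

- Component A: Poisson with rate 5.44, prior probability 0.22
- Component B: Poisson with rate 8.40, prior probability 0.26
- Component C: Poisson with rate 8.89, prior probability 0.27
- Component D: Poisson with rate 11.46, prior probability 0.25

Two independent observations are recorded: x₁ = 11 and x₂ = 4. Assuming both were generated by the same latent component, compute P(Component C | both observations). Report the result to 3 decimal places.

P(component k | x) = w_k·f_k(x) / marginal(x), where marginal(x) = Σ_j w_j·f_j(x).
Since both observations come from the same component, the likelihood for component k is f_k(x₁)·f_k(x₂).
  p_A = [e^(−5.44)·5.44^11/11! = 0.0134236] × [0.158352] = 0.00212565
  p_B = [e^(−8.40)·8.40^11/11! = 0.0827642] × [0.0466479] = 0.00386078
  p_C = [e^(−8.89)·8.89^11/11! = 0.0945988] × [0.0358524] = 0.00339159
  p_D = [e^(−11.46)·11.46^11/11! = 0.118266] × [0.00757726] = 0.000896134
Multiply by the mixture weights:
  w_A·p_A = 0.22 × 0.00212565 = 0.000467644
  w_B·p_B = 0.26 × 0.00386078 = 0.0010038
  w_C·p_C = 0.27 × 0.00339159 = 0.00091573
  w_D·p_D = 0.25 × 0.000896134 = 0.000224033
Marginal: 0.000467644 + 0.0010038 + 0.00091573 + 0.000224033 = 0.00261121
P(Component C | x₁, x₂) = 0.00091573 / 0.00261121 ≈ 0.351

0.351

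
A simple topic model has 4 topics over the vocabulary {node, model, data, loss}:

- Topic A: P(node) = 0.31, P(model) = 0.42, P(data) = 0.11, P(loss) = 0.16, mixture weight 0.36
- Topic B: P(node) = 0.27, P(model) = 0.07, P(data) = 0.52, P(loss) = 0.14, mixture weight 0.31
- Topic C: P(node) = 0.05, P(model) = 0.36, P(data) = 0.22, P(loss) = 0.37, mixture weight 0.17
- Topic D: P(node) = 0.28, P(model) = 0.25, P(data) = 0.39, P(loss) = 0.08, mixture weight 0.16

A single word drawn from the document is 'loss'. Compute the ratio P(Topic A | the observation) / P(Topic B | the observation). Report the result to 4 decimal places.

1.3272

The posterior odds equal the prior odds times the likelihood ratio: (π_i/π_j)·(f_i(x)/f_j(x)).
Evaluate each component's likelihood at the observed value:
  L_A = 0.16
  L_B = 0.14
  L_C = 0.37
  L_D = 0.08
0.0576 / 0.0434 ≈ 1.3272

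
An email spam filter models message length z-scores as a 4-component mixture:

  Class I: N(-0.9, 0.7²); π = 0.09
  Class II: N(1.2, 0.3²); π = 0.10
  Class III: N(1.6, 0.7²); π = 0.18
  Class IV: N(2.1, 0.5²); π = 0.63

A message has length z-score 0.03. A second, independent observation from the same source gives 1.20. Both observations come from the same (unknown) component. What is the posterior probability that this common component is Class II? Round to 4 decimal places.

0.0207

Apply Bayes' rule: the posterior for each component is proportional to its prior times its likelihood at x.
Since both observations come from the same component, the likelihood for component k is f_k(x₁)·f_k(x₂).
  p_I = [0.23579] × [0.00633121] = 0.00149284
  p_II = [0.000662185] × [1.32981] = 0.000880579
  p_III = [0.0460758] × [0.484068] = 0.0223038
  p_IV = [0.000151399] × [0.1579] = 2.3906e-05
Unnormalised posteriors:
  w_I·p_I = 0.09 × 0.00149284 = 0.000134355
  w_II·p_II = 0.10 × 0.000880579 = 8.80579e-05
  w_III·p_III = 0.18 × 0.0223038 = 0.00401469
  w_IV·p_IV = 0.63 × 2.3906e-05 = 1.50608e-05
Evidence: 0.000134355 + 8.80579e-05 + 0.00401469 + 1.50608e-05 = 0.00425216
P(Class II | x₁,x₂) = 8.80579e-05 / 0.00425216 ≈ 0.0207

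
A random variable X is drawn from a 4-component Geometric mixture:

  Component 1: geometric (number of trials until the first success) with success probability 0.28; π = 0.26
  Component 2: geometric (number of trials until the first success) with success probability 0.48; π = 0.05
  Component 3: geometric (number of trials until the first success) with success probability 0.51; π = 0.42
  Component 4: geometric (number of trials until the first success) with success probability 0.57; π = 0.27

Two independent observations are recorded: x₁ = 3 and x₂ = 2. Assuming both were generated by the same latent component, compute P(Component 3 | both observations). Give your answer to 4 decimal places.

0.4423

The responsibility of component k is π_k f_k(x) divided by Σ_j π_j f_j(x).
Since both observations come from the same component, the likelihood for component k is f_k(x₁)·f_k(x₂).
  L_1 = [0.145152] × [0.2016] = 0.0292626
  L_2 = [0.129792] × [0.2496] = 0.0323961
  L_3 = [0.122451] × [0.2499] = 0.0306005
  L_4 = [0.105393] × [0.2451] = 0.0258318
Unnormalised posteriors:
  π_1·L_1 = 0.26 × 0.0292626 = 0.00760829
  π_2·L_2 = 0.05 × 0.0323961 = 0.0016198
  π_3·L_3 = 0.42 × 0.0306005 = 0.0128522
  π_4·L_4 = 0.27 × 0.0258318 = 0.00697459
Marginal: 0.00760829 + 0.0016198 + 0.0128522 + 0.00697459 = 0.0290549
So the posterior for Component 3 is 0.0128522 / 0.0290549 ≈ 0.4423.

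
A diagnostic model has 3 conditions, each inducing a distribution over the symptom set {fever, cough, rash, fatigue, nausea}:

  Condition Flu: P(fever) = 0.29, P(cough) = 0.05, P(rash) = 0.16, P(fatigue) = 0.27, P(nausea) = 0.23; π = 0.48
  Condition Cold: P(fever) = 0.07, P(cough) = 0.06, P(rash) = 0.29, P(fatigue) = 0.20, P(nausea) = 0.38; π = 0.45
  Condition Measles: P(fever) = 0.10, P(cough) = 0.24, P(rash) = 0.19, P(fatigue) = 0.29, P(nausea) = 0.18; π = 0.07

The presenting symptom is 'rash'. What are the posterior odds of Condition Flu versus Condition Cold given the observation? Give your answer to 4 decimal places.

0.5885

Since P(k|x) ∝ P(Z=k) f_k(x), the posterior odds are P(Z=i) f_i(x) / (P(Z=j) f_j(x)).
Component likelihoods at x = 'rash':
  L_Flu = 0.16
  L_Cold = 0.29
  L_Measles = 0.19
Odds = (0.48/0.45) × (0.16/0.29) = 1.06667 × 0.551724 ≈ 0.5885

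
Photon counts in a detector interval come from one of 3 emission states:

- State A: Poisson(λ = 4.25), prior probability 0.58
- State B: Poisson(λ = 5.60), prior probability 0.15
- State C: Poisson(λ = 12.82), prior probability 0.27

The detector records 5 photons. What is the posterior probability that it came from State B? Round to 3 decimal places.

0.207

Posterior ∝ prior × likelihood, so P(k | x) ∝ P(Z=k) f_k(x); normalise over all components.
Evaluate each component's likelihood at the observed value:
  f_A = 0.164821
  f_B = 0.169711
  f_C = 0.00780915
Prior × likelihood for each component:
  P(Z=A)·f_A = 0.58 × 0.164821 = 0.095596
  P(Z=B)·f_B = 0.15 × 0.169711 = 0.0254566
  P(Z=C)·f_C = 0.27 × 0.00780915 = 0.00210847
Sum: 0.095596 + 0.0254566 + 0.00210847 = 0.123161
P(State B | the observation) = 0.0254566 / 0.123161 ≈ 0.207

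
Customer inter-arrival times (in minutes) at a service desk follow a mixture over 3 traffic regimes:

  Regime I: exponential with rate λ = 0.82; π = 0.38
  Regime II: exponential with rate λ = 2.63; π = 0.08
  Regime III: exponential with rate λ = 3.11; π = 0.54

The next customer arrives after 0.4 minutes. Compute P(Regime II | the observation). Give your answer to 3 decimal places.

0.094

P(component k | x) = w_k·f_k(x) / marginal(x), where marginal(x) = Σ_j w_j·f_j(x).
Exponential densities:
  L_I = 0.82·e^(−0.82·0.4) = 0.82·e^(−0.3280) = 0.590698
  L_II = 2.63·e^(−2.63·0.4) = 2.63·e^(−1.0520) = 0.918497
  L_III = 3.11·e^(−3.11·0.4) = 3.11·e^(−1.2440) = 0.896392
Unnormalised posteriors:
  w_I·L_I = 0.38 × 0.590698 = 0.224465
  w_II·L_II = 0.08 × 0.918497 = 0.0734798
  w_III·L_III = 0.54 × 0.896392 = 0.484052
Marginal: 0.224465 + 0.0734798 + 0.484052 = 0.781997
P(Regime II | the observation) = 0.0734798 / 0.781997 ≈ 0.094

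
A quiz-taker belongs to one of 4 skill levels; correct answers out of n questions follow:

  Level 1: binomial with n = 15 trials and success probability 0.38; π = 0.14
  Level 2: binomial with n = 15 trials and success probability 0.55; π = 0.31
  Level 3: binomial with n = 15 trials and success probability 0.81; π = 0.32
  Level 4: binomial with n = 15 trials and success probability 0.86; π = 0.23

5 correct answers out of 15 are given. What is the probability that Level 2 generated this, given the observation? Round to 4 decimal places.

Apply Bayes' rule: the posterior for each component is proportional to its prior times its likelihood at x.
Binomial probabilities:
  f_1 = 0.199706
  f_2 = 0.0514629
  f_3 = 6.41973e-05
  f_4 = 4.08628e-06
Weight by the priors:
  π_1·f_1 = 0.14 × 0.199706 = 0.0279588
  π_2·f_2 = 0.31 × 0.0514629 = 0.0159535
  π_3·f_3 = 0.32 × 6.41973e-05 = 2.05431e-05
  π_4·f_4 = 0.23 × 4.08628e-06 = 9.39844e-07
Evidence: 0.0279588 + 0.0159535 + 2.05431e-05 + 9.39844e-07 = 0.0439338
P(Level 2 | data) ≈ 0.3631

0.3631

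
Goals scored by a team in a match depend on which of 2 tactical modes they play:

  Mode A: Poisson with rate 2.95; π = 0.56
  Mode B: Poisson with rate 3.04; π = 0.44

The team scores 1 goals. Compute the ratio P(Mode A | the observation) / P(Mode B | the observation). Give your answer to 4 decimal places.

Posterior odds = (π_i f_i(x)) / (π_j f_j(x)); the normalising sum cancels.
Component likelihoods at x = 1 goals:
  f_A = e^(−2.95)·2.95^1/1! = 0.154402
  f_B = e^(−3.04)·3.04^1/1! = 0.145418
Posterior odds = (π_A·f_A) / (π_B·f_B) = (0.56·0.154402) / (0.44·0.145418) = 0.0864652 / 0.0639839 ≈ 1.3514

1.3514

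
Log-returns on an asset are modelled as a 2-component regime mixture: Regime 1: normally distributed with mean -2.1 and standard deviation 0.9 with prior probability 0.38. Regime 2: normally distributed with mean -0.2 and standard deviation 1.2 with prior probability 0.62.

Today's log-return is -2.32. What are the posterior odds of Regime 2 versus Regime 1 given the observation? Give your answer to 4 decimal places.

Since P(k|x) ∝ π_k f_k(x), the posterior odds are π_i f_i(x) / (π_j f_j(x)).
Normal densities:
  p_1 = 0.430222
  p_2 = 0.0698213
Posterior odds = (π_2·p_2) / (π_1·p_1) = (0.62·0.0698213) / (0.38·0.430222) = 0.0432892 / 0.163484 ≈ 0.2648

0.2648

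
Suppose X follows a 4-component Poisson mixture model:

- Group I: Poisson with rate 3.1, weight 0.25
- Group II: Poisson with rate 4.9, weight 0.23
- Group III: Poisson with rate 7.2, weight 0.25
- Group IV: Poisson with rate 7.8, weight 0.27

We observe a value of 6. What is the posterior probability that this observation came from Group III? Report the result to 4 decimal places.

0.3073

The responsibility of component k is π_k f_k(x) divided by Σ_j π_j f_j(x).
Component likelihoods at x = 6:
  L_I = e^(−3.1)·3.1^6/6! = 0.0555296
  L_II = e^(−4.9)·4.9^6/6! = 0.143153
  L_III = e^(−7.2)·7.2^6/6! = 0.144458
  L_IV = e^(−7.8)·7.8^6/6! = 0.128156
Prior × likelihood for each component:
  π_I·L_I = 0.25 × 0.0555296 = 0.0138824
  π_II·L_II = 0.23 × 0.143153 = 0.0329252
  π_III·L_III = 0.25 × 0.144458 = 0.0361146
  π_IV·L_IV = 0.27 × 0.128156 = 0.0346021
Normaliser: 0.0138824 + 0.0329252 + 0.0361146 + 0.0346021 = 0.117524
P(Group III | the observation) ≈ 0.3073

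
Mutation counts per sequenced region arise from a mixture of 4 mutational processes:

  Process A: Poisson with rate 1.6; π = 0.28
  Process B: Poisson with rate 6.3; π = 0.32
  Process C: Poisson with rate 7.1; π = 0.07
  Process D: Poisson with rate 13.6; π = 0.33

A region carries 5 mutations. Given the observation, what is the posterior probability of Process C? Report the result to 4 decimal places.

Posterior ∝ prior × likelihood, so P(k | x) ∝ P(Z=k) f_k(x); normalise over all components.
Component likelihoods at x = 5 mutations:
  p_A = e^(−1.6)·1.6^5/5! = 0.017642
  p_B = e^(−6.3)·6.3^5/5! = 0.151868
  p_C = e^(−7.1)·7.1^5/5! = 0.124057
  p_D = e^(−13.6)·13.6^5/5! = 0.00480959
Unnormalised posteriors:
  P(Z=A)·p_A = 0.28 × 0.017642 = 0.00493976
  P(Z=B)·p_B = 0.32 × 0.151868 = 0.0485978
  P(Z=C)·p_C = 0.07 × 0.124057 = 0.00868396
  P(Z=D)·p_D = 0.33 × 0.00480959 = 0.00158717
Evidence: 0.00493976 + 0.0485978 + 0.00868396 + 0.00158717 = 0.0638086
P(Process C | x) ≈ 0.1361

0.1361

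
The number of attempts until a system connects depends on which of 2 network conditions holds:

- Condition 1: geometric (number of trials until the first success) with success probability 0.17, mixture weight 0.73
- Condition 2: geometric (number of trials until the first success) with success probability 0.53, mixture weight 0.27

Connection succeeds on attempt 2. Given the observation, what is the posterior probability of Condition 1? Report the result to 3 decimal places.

The responsibility of component k is P(Z=k) f_k(x) divided by Σ_j P(Z=j) f_j(x).
Evaluate each component's likelihood at the observed value:
  f_1 = 0.1411
  f_2 = 0.2491
Prior × likelihood for each component:
  P(Z=1)·f_1 = 0.73 × 0.1411 = 0.103003
  P(Z=2)·f_2 = 0.27 × 0.2491 = 0.067257
Sum: 0.103003 + 0.067257 = 0.17026
So the posterior for Condition 1 is 0.103003 / 0.17026 ≈ 0.605.

0.605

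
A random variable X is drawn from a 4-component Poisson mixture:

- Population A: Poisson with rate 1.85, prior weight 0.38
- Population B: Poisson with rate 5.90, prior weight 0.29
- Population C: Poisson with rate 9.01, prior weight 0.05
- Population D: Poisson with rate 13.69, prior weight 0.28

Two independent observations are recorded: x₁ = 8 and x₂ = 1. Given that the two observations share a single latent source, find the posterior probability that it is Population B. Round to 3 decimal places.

0.875

P(component k | x) = π_k·f_k(x) / marginal(x), where marginal(x) = Σ_j π_j·f_j(x).
Since both observations come from the same component, the likelihood for component k is f_k(x₁)·f_k(x₂).
  L_A = [0.000535067] × [0.290889] = 0.000155645
  L_B = [0.0997604] × [0.0161627] = 0.0016124
  L_C = [0.131609] × [0.00110086] = 0.000144883
  L_D = [0.0346909] × [1.55207e-05] = 5.38428e-07
Multiply by the mixture weights:
  π_A·L_A = 0.38 × 0.000155645 = 5.91451e-05
  π_B·L_B = 0.29 × 0.0016124 = 0.000467596
  π_C·L_C = 0.05 × 0.000144883 = 7.24413e-06
  π_D·L_D = 0.28 × 5.38428e-07 = 1.5076e-07
Marginal: 5.91451e-05 + 0.000467596 + 7.24413e-06 + 1.5076e-07 = 0.000534136
So the posterior for Population B is 0.000467596 / 0.000534136 ≈ 0.875.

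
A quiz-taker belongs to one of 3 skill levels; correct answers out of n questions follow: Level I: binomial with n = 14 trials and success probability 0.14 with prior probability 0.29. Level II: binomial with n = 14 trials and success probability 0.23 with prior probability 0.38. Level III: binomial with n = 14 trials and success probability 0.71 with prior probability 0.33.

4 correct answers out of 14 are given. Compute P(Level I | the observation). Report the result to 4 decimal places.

Posterior ∝ prior × likelihood, so P(k | x) ∝ P(Z=k) f_k(x); normalise over all components.
Binomial probabilities:
  L_I = C(14,4)·0.14^4·0.86^10 = 1001·0.00038416·0.221302 = 0.0851002
  L_II = C(14,4)·0.23^4·0.77^10 = 1001·0.00279841·0.0732668 = 0.205236
  L_III = C(14,4)·0.71^4·0.29^10 = 1001·0.254117·4.20707e-06 = 0.00107016
Weight by the priors:
  P(Z=I)·L_I = 0.29 × 0.0851002 = 0.0246791
  P(Z=II)·L_II = 0.38 × 0.205236 = 0.0779895
  P(Z=III)·L_III = 0.33 × 0.00107016 = 0.000353152
Denominator: 0.0246791 + 0.0779895 + 0.000353152 = 0.103022
P(Level I | data) ≈ 0.2396

0.2396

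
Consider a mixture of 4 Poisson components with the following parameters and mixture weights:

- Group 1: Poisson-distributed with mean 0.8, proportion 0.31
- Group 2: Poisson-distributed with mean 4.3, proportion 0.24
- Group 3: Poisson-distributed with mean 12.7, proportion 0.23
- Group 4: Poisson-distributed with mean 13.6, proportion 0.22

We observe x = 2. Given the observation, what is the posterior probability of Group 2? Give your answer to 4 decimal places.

Apply Bayes' rule: the posterior for each component is proportional to its prior times its likelihood at x.
Component likelihoods at x = 2:
  p_1 = e^(−0.8)·0.8^2/2! = 0.143785
  p_2 = e^(−4.3)·4.3^2/2! = 0.125441
  p_3 = e^(−12.7)·12.7^2/2! = 0.000246058
  p_4 = e^(−13.6)·13.6^2/2! = 0.000114721
Multiply by the mixture weights:
  w_1·p_1 = 0.31 × 0.143785 = 0.0445734
  w_2·p_2 = 0.24 × 0.125441 = 0.0301059
  w_3·p_3 = 0.23 × 0.000246058 = 5.65933e-05
  w_4·p_4 = 0.22 × 0.000114721 = 2.52386e-05
Denominator: 0.0445734 + 0.0301059 + 5.65933e-05 + 2.52386e-05 = 0.0747612
P(Group 2 | 2) ≈ 0.4027

0.4027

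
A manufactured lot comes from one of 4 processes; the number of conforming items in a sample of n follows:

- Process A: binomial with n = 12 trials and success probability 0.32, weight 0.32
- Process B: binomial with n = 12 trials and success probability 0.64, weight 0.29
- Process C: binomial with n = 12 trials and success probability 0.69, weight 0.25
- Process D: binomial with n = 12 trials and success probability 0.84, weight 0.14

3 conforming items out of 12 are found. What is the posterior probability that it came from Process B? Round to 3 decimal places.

0.023

Apply Bayes' rule: the posterior for each component is proportional to its prior times its likelihood at x.
Evaluate each component's likelihood at the observed value:
  L_A = 0.224106
  L_B = 0.00585713
  L_C = 0.00191084
  L_D = 8.96067e-06
Unnormalised posteriors:
  π_A·L_A = 0.32 × 0.224106 = 0.0717138
  π_B·L_B = 0.29 × 0.00585713 = 0.00169857
  π_C·L_C = 0.25 × 0.00191084 = 0.000477711
  π_D·L_D = 0.14 × 8.96067e-06 = 1.25449e-06
Sum: 0.0717138 + 0.00169857 + 0.000477711 + 1.25449e-06 = 0.0738913
P(Process B | the observation) ≈ 0.023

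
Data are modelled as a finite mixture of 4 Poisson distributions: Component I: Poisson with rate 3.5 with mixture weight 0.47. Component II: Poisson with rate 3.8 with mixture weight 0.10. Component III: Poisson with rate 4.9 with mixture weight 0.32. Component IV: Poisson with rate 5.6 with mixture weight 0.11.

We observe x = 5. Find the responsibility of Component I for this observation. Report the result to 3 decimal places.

0.410

The responsibility of component k is P(Z=k) f_k(x) divided by Σ_j P(Z=j) f_j(x).
Poisson probabilities:
  p_I = e^(−3.5)·3.5^5/5! = 0.132169
  p_II = e^(−3.8)·3.8^5/5! = 0.147713
  p_III = e^(−4.9)·4.9^5/5! = 0.17529
  p_IV = e^(−5.6)·5.6^5/5! = 0.169711
Multiply by the mixture weights:
  P(Z=I)·p_I = 0.47 × 0.132169 = 0.0621192
  P(Z=II)·p_II = 0.10 × 0.147713 = 0.0147713
  P(Z=III)·p_III = 0.32 × 0.17529 = 0.0560927
  P(Z=IV)·p_IV = 0.11 × 0.169711 = 0.0186682
Sum: 0.0621192 + 0.0147713 + 0.0560927 + 0.0186682 = 0.151651
P(Component I | x) ≈ 0.410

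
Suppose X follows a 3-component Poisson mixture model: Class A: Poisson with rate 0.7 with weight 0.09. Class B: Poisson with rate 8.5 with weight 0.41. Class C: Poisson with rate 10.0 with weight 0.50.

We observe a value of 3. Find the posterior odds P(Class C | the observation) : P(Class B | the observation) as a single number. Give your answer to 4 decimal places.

0.4431

Only the two components matter; the odds are (w_i f_i(x)) / (w_j f_j(x)).
Component likelihoods at x = 3:
  p_A = e^(−0.7)·0.7^3/3! = 0.0283881
  p_B = e^(−8.5)·8.5^3/3! = 0.0208258
  p_C = e^(−10.0)·10.0^3/3! = 0.00756665
0.00378333 / 0.00853859 ≈ 0.4431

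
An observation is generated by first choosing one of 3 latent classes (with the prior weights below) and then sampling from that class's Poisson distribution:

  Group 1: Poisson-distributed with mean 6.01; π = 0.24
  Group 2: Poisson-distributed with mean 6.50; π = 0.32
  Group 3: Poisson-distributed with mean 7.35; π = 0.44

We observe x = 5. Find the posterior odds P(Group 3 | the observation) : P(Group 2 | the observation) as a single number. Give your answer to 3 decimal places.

1.086

Since P(k|x) ∝ π_k f_k(x), the posterior odds are π_i f_i(x) / (π_j f_j(x)).
Evaluate each component's likelihood at the observed value:
  f_1 = 0.160355
  f_2 = 0.145369
  f_3 = 0.114866
Posterior odds = (π_3·f_3) / (π_2·f_2) = (0.44·0.114866) / (0.32·0.145369) = 0.050541 / 0.046518 ≈ 1.086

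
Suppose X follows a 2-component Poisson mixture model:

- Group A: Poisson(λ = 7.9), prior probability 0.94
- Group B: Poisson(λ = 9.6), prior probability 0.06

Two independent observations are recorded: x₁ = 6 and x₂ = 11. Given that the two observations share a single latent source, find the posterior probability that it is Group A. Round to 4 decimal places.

0.9447

Posterior ∝ prior × likelihood, so P(k | x) ∝ P(Z=k) f_k(x); normalise over all components.
Since both observations come from the same component, the likelihood for component k is f_k(x₁)·f_k(x₂).
  f_A = [0.125171] × [0.069473] = 0.008696
  f_B = [0.0736322] × [0.108293] = 0.00797386
Unnormalised posteriors:
  P(Z=A)·f_A = 0.94 × 0.008696 = 0.00817424
  P(Z=B)·f_B = 0.06 × 0.00797386 = 0.000478432
Evidence: 0.00817424 + 0.000478432 = 0.00865267
Responsibility of Group A: 0.00817424 / 0.00865267 ≈ 0.9447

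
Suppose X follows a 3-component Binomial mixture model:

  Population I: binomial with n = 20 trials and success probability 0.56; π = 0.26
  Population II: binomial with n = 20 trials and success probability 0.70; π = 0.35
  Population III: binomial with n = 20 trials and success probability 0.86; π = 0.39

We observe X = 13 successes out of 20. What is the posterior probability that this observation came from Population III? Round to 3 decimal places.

Posterior ∝ prior × likelihood, so P(k | x) ∝ w_k f_k(x); normalise over all components.
Component likelihoods at x = 13 successes out of 20:
  p_I = 0.131834
  p_II = 0.164262
  p_III = 0.0115024
Multiply by the mixture weights:
  w_I·p_I = 0.26 × 0.131834 = 0.0342768
  w_II·p_II = 0.35 × 0.164262 = 0.0574917
  w_III·p_III = 0.39 × 0.0115024 = 0.00448595
Normaliser: 0.0342768 + 0.0574917 + 0.00448595 = 0.0962544
P(Population III | data) ≈ 0.047

0.047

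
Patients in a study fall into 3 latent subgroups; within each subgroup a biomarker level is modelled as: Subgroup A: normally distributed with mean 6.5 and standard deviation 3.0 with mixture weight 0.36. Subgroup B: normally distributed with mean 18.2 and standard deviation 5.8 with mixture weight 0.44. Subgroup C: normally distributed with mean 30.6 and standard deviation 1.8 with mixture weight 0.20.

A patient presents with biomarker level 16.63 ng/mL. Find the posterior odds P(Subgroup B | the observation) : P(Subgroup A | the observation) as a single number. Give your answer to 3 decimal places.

The posterior odds equal the prior odds times the likelihood ratio: (w_i/w_j)·(f_i(x)/f_j(x)).
Component likelihoods at x = 16.63 ng/mL:
  p_A = (1/(3.0·√(2π)))·exp(−(16.63−6.5)²/(2·3.0²)) = 0.132981·exp(-5.70094) = 0.000444531
  p_B = (1/(5.8·√(2π)))·exp(−(16.63−18.2)²/(2·5.8²)) = 0.068783·exp(-0.03664) = 0.0663088
  p_C = (1/(1.8·√(2π)))·exp(−(16.63−30.6)²/(2·1.8²)) = 0.221635·exp(-30.11742) = 1.8442e-14
Posterior odds = (w_B·p_B) / (w_A·p_A) = (0.44·0.0663088) / (0.36·0.000444531) = 0.0291759 / 0.000160031 ≈ 182.313

182.313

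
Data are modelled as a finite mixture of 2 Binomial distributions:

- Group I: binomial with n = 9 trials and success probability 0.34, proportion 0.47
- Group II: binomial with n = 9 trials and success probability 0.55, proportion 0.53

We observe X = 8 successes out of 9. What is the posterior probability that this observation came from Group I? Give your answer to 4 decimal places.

0.0270

By Bayes' theorem, P(k | x) = P(Z=k) f_k(x) / Σ_j P(Z=j) f_j(x).
Evaluate each component's likelihood at the observed value:
  p_I = 0.00106076
  p_II = 0.0339122
Multiply by the mixture weights:
  P(Z=I)·p_I = 0.47 × 0.00106076 = 0.000498558
  P(Z=II)·p_II = 0.53 × 0.0339122 = 0.0179735
Sum: 0.000498558 + 0.0179735 = 0.018472
P(Group I | x) = 0.000498558 / 0.018472 ≈ 0.0270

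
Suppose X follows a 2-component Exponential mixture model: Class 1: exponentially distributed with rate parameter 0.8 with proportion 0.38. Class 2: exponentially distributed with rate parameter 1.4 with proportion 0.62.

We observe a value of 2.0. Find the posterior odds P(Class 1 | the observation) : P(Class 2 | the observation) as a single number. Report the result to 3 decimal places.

Only the two components matter; the odds are (π_i f_i(x)) / (π_j f_j(x)).
Evaluate each component's likelihood at the observed value:
  f_1 = 0.8·e^(−0.8·2.0) = 0.8·e^(−1.6000) = 0.161517
  f_2 = 1.4·e^(−1.4·2.0) = 1.4·e^(−2.8000) = 0.0851341
Posterior odds = (π_1·f_1) / (π_2·f_2) = (0.38·0.161517) / (0.62·0.0851341) = 0.0613765 / 0.0527831 ≈ 1.163

1.163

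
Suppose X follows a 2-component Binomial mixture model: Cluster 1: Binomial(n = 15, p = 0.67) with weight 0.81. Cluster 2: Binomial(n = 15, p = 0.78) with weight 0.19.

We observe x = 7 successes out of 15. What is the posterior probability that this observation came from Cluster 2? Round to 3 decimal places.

The responsibility of component k is P(Z=k) f_k(x) divided by Σ_j P(Z=j) f_j(x).
Binomial probabilities:
  f_1 = 0.0548509
  f_2 = 0.00620286
Multiply by the mixture weights:
  P(Z=1)·f_1 = 0.81 × 0.0548509 = 0.0444292
  P(Z=2)·f_2 = 0.19 × 0.00620286 = 0.00117854
Normaliser: 0.0444292 + 0.00117854 = 0.0456078
P(Cluster 2 | data) = 0.00117854 / 0.0456078 ≈ 0.026

0.026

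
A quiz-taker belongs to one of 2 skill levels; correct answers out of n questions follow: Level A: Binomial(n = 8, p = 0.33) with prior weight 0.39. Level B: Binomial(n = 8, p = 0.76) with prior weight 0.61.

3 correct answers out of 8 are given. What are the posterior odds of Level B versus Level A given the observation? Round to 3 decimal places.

0.113

Only the two components matter; the odds are (P(Z=i) f_i(x)) / (P(Z=j) f_j(x)).
Component likelihoods at x = 3 correct answers out of 8:
  L_A = C(8,3)·0.33^3·0.67^5 = 56·0.035937·0.135013 = 0.271709
  L_B = C(8,3)·0.76^3·0.24^5 = 56·0.438976·0.000796262 = 0.0195742
Odds = (0.61/0.39) × (0.0195742/0.271709) = 1.5641 × 0.0720412 ≈ 0.113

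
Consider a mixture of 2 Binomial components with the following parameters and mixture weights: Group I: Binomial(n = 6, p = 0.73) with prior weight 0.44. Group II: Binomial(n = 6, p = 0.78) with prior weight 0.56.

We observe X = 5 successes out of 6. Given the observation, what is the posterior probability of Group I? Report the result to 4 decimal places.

By Bayes' theorem, P(k | x) = w_k f_k(x) / Σ_j w_j f_j(x).
Component likelihoods at x = 5 successes out of 6:
  f_I = C(6,5)·0.73^5·0.27^1 = 6·0.207307·0.27 = 0.335838
  f_II = C(6,5)·0.78^5·0.22^1 = 6·0.288717·0.22 = 0.381107
Multiply by the mixture weights:
  w_I·f_I = 0.44 × 0.335838 = 0.147769
  w_II·f_II = 0.56 × 0.381107 = 0.21342
Denominator: 0.147769 + 0.21342 = 0.361188
Responsibility of Group I: 0.147769 / 0.361188 ≈ 0.4091

0.4091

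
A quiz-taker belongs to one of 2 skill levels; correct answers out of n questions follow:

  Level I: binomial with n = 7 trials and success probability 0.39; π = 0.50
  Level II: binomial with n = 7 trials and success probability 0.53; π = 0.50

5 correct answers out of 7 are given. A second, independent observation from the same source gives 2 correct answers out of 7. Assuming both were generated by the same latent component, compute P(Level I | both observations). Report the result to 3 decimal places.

0.420

Posterior ∝ prior × likelihood, so P(k | x) ∝ π_k f_k(x); normalise over all components.
Since both observations come from the same component, the likelihood for component k is f_k(x₁)·f_k(x₂).
  L_I = [C(7,5)·0.39^5·0.61^2 = 21·0.00902242·0.3721 = 0.0705021] × [0.269773] = 0.0190195
  L_II = [C(7,5)·0.53^5·0.47^2 = 21·0.0418195·0.2209 = 0.193997] × [0.135288] = 0.0262455
Weight by the priors:
  π_I·L_I = 0.50 × 0.0190195 = 0.00950976
  π_II·L_II = 0.50 × 0.0262455 = 0.0131227
Marginal: 0.00950976 + 0.0131227 = 0.0226325
P(Level I | x) = 0.00950976 / 0.0226325 ≈ 0.420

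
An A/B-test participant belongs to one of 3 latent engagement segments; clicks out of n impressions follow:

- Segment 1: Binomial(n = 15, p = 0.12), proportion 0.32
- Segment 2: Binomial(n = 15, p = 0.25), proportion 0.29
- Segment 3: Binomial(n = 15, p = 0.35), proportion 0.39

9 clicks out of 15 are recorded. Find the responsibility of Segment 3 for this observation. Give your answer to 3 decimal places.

The responsibility of component k is w_k f_k(x) divided by Σ_j w_j f_j(x).
Binomial probabilities:
  f_1 = 1.19931e-05
  f_2 = 0.00339807
  f_3 = 0.0297507
Unnormalised posteriors:
  w_1·f_1 = 0.32 × 1.19931e-05 = 3.83779e-06
  w_2·f_2 = 0.29 × 0.00339807 = 0.000985439
  w_3·f_3 = 0.39 × 0.0297507 = 0.0116028
Normaliser: 3.83779e-06 + 0.000985439 + 0.0116028 = 0.012592
Responsibility of Segment 3: 0.0116028 / 0.012592 ≈ 0.921

0.921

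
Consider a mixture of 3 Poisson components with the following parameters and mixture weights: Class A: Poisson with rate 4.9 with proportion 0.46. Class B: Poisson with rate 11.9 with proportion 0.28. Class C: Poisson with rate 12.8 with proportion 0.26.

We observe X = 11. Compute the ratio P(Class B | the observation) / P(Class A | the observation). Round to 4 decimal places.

9.6205

Posterior odds = (w_i f_i(x)) / (w_j f_j(x)); the normalising sum cancels.
Component likelihoods at x = 11:
  p_A = e^(−4.9)·4.9^11/11! = 0.00729387
  p_B = e^(−11.9)·11.9^11/11! = 0.115281
  p_C = e^(−12.8)·12.8^11/11! = 0.104516
Odds = (0.28/0.46) × (0.115281/0.00729387) = 0.608696 × 15.8051 ≈ 9.6205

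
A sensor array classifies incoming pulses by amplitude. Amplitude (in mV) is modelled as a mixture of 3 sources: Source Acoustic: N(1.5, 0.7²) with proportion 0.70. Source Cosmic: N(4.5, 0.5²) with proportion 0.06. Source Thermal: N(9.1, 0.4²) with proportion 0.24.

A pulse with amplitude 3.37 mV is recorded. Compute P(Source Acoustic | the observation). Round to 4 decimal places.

0.7513

Apply Bayes' rule: the posterior for each component is proportional to its prior times its likelihood at x.
Evaluate each component's likelihood at the observed value:
  p_Acoustic = 0.0160744
  p_Cosmic = 0.0620639
  p_Thermal = 2.74799e-45
Weight by the priors:
  π_Acoustic·p_Acoustic = 0.70 × 0.0160744 = 0.0112521
  π_Cosmic·p_Cosmic = 0.06 × 0.0620639 = 0.00372383
  π_Thermal·p_Thermal = 0.24 × 2.74799e-45 = 6.59517e-46
Normaliser: 0.0112521 + 0.00372383 + 6.59517e-46 = 0.0149759
So the posterior for Source Acoustic is 0.0112521 / 0.0149759 ≈ 0.7513.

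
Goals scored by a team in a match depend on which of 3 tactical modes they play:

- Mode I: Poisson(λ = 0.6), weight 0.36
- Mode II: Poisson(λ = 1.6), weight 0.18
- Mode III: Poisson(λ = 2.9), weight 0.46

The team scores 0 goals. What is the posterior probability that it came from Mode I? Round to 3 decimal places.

The responsibility of component k is π_k f_k(x) divided by Σ_j π_j f_j(x).
Component likelihoods at x = 0 goals:
  f_I = 0.548812
  f_II = 0.201897
  f_III = 0.0550232
Weight by the priors:
  π_I·f_I = 0.36 × 0.548812 = 0.197572
  π_II·f_II = 0.18 × 0.201897 = 0.0363414
  π_III·f_III = 0.46 × 0.0550232 = 0.0253107
Sum: 0.197572 + 0.0363414 + 0.0253107 = 0.259224
P(Mode I | 0 goals) ≈ 0.762

0.762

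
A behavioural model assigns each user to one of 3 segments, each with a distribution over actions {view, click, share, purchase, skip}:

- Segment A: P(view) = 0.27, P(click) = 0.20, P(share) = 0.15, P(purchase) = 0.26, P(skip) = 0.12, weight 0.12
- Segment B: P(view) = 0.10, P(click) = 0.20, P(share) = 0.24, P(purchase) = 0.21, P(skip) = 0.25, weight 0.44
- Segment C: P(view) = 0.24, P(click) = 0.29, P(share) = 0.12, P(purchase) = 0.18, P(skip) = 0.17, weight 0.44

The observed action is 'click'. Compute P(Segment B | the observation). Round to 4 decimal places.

P(component k | x) = P(Z=k)·f_k(x) / marginal(x), where marginal(x) = Σ_j P(Z=j)·f_j(x).
Evaluate each component's likelihood at the observed value:
  f_A = 0.2
  f_B = 0.2
  f_C = 0.29
Weight by the priors:
  P(Z=A)·f_A = 0.12 × 0.2 = 0.024
  P(Z=B)·f_B = 0.44 × 0.2 = 0.088
  P(Z=C)·f_C = 0.44 × 0.29 = 0.1276
Normaliser: 0.024 + 0.088 + 0.1276 = 0.2396
P(Segment B | data) ≈ 0.3673

0.3673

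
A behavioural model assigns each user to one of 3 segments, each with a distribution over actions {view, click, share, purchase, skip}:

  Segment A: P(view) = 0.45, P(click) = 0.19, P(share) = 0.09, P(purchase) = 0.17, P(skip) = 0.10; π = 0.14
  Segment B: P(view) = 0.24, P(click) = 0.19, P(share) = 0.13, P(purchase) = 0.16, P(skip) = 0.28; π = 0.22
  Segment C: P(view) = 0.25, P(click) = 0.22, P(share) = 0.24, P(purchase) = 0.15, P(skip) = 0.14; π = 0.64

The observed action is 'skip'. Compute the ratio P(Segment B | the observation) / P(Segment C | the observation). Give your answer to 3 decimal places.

0.688

Posterior odds = (P(Z=i) f_i(x)) / (P(Z=j) f_j(x)); the normalising sum cancels.
Categorical probabilities:
  p_A = 0.1
  p_B = 0.28
  p_C = 0.14
Odds = (0.22/0.64) × (0.28/0.14) = 0.34375 × 2 ≈ 0.688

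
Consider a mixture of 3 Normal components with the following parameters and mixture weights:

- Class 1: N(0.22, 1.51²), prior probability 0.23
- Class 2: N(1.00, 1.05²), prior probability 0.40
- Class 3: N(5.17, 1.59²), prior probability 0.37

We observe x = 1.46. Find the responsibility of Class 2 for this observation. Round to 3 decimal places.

Apply Bayes' rule: the posterior for each component is proportional to its prior times its likelihood at x.
Component likelihoods at x = 1.46:
  L_1 = (1/(1.51·√(2π)))·exp(−(1.46−0.22)²/(2·1.51²)) = 0.264200·exp(-0.33718) = 0.188581
  L_2 = (1/(1.05·√(2π)))·exp(−(1.46−1.00)²/(2·1.05²)) = 0.379945·exp(-0.09596) = 0.345179
  L_3 = (1/(1.59·√(2π)))·exp(−(1.46−5.17)²/(2·1.59²)) = 0.250907·exp(-2.72222) = 0.0164918
Multiply by the mixture weights:
  π_1·L_1 = 0.23 × 0.188581 = 0.0433737
  π_2·L_2 = 0.40 × 0.345179 = 0.138072
  π_3·L_3 = 0.37 × 0.0164918 = 0.00610195
Normaliser: 0.0433737 + 0.138072 + 0.00610195 = 0.187547
P(Class 2 | the observation) ≈ 0.736

0.736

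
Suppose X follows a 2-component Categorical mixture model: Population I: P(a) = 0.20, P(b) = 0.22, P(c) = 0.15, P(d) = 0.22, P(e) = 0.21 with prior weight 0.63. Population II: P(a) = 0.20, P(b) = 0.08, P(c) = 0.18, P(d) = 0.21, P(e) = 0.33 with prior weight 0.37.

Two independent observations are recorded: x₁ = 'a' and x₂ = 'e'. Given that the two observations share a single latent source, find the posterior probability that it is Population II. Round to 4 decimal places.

0.4800

The responsibility of component k is π_k f_k(x) divided by Σ_j π_j f_j(x).
Since both observations come from the same component, the likelihood for component k is f_k(x₁)·f_k(x₂).
  L_I = [0.2] × [0.21] = 0.042
  L_II = [0.2] × [0.33] = 0.066
Multiply by the mixture weights:
  π_I·L_I = 0.63 × 0.042 = 0.02646
  π_II·L_II = 0.37 × 0.066 = 0.02442
Sum: 0.02646 + 0.02442 = 0.05088
So the posterior for Population II is 0.02442 / 0.05088 ≈ 0.4800.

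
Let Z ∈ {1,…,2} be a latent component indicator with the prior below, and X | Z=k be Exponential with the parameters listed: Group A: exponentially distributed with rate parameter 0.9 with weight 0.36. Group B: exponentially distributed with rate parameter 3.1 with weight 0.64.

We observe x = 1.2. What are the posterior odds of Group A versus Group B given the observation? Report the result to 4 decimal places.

The posterior odds equal the prior odds times the likelihood ratio: (w_i/w_j)·(f_i(x)/f_j(x)).
Component likelihoods at x = 1.2:
  L_A = 0.305636
  L_B = 0.0751253
Posterior odds = (w_A·L_A) / (w_B·L_B) = (0.36·0.305636) / (0.64·0.0751253) = 0.110029 / 0.0480802 ≈ 2.2884

2.2884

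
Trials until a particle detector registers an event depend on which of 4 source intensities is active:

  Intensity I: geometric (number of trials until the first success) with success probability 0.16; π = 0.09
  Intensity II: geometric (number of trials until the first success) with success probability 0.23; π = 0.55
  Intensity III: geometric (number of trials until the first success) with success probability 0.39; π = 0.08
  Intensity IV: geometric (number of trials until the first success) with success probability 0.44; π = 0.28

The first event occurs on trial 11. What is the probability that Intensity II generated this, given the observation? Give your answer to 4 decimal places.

0.7485

P(component k | x) = π_k·f_k(x) / marginal(x), where marginal(x) = Σ_j π_j·f_j(x).
Evaluate each component's likelihood at the observed value:
  f_I = 0.0279842
  f_II = 0.0168514
  f_III = 0.00278204
  f_IV = 0.00133454
Prior × likelihood for each component:
  π_I·f_I = 0.09 × 0.0279842 = 0.00251858
  π_II·f_II = 0.55 × 0.0168514 = 0.00926825
  π_III·f_III = 0.08 × 0.00278204 = 0.000222563
  π_IV·f_IV = 0.28 × 0.00133454 = 0.000373672
Normaliser: 0.00251858 + 0.00926825 + 0.000222563 + 0.000373672 = 0.0123831
Responsibility of Intensity II: 0.00926825 / 0.0123831 ≈ 0.7485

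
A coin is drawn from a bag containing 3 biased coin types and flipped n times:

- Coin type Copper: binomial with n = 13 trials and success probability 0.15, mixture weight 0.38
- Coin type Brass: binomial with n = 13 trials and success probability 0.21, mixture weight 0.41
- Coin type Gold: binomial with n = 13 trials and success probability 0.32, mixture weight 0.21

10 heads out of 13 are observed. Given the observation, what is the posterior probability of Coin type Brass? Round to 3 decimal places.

Posterior ∝ prior × likelihood, so P(k | x) ∝ w_k f_k(x); normalise over all components.
Binomial probabilities:
  f_Copper = C(13,10)·0.15^10·0.85^3 = 286·5.7665e-09·0.614125 = 1.01283e-06
  f_Brass = C(13,10)·0.21^10·0.79^3 = 286·1.66799e-07·0.493039 = 2.35202e-05
  f_Gold = C(13,10)·0.32^10·0.68^3 = 286·1.1259e-05·0.314432 = 0.00101249
Multiply by the mixture weights:
  w_Copper·f_Copper = 0.38 × 1.01283e-06 = 3.84874e-07
  w_Brass·f_Brass = 0.41 × 2.35202e-05 = 9.64327e-06
  w_Gold·f_Gold = 0.21 × 0.00101249 = 0.000212624
Marginal: 3.84874e-07 + 9.64327e-06 + 0.000212624 = 0.000222652
Responsibility of Coin type Brass: 9.64327e-06 / 0.000222652 ≈ 0.043

0.043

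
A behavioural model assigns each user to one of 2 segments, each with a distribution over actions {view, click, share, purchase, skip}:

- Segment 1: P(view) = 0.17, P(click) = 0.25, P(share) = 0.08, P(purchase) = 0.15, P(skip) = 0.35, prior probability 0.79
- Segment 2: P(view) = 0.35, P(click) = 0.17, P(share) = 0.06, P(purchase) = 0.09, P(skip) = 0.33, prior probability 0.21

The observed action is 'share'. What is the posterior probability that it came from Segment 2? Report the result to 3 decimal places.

Posterior ∝ prior × likelihood, so P(k | x) ∝ w_k f_k(x); normalise over all components.
Evaluate each component's likelihood at the observed value:
  f_1 = 0.08
  f_2 = 0.06
Prior × likelihood for each component:
  w_1·f_1 = 0.79 × 0.08 = 0.0632
  w_2·f_2 = 0.21 × 0.06 = 0.0126
Marginal: 0.0632 + 0.0126 = 0.0758
P(Segment 2 | x) ≈ 0.166

0.166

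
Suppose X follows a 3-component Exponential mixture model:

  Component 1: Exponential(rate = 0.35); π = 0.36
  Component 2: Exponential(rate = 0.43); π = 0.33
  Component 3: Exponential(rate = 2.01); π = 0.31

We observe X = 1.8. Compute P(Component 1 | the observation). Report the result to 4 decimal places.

0.4496

Apply Bayes' rule: the posterior for each component is proportional to its prior times its likelihood at x.
Exponential densities:
  L_1 = 0.186407
  L_2 = 0.198301
  L_3 = 0.053941
Multiply by the mixture weights:
  w_1·L_1 = 0.36 × 0.186407 = 0.0671066
  w_2·L_2 = 0.33 × 0.198301 = 0.0654393
  w_3·L_3 = 0.31 × 0.053941 = 0.0167217
Evidence: 0.0671066 + 0.0654393 + 0.0167217 = 0.149268
P(Component 1 | 1.8) ≈ 0.4496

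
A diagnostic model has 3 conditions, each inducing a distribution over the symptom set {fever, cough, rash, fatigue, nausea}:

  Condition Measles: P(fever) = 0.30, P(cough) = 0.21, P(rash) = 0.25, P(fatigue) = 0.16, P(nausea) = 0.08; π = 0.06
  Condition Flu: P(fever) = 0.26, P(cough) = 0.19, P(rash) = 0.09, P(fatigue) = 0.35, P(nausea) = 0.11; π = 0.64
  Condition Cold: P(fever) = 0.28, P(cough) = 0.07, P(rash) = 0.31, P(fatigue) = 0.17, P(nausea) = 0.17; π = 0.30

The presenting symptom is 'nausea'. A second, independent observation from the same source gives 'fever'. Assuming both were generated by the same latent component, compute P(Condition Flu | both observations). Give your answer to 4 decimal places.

Apply Bayes' rule: the posterior for each component is proportional to its prior times its likelihood at x.
Since both observations come from the same component, the likelihood for component k is f_k(x₁)·f_k(x₂).
  L_Measles = [0.08] × [0.3] = 0.024
  L_Flu = [0.11] × [0.26] = 0.0286
  L_Cold = [0.17] × [0.28] = 0.0476
Multiply by the mixture weights:
  π_Measles·L_Measles = 0.06 × 0.024 = 0.00144
  π_Flu·L_Flu = 0.64 × 0.0286 = 0.018304
  π_Cold·L_Cold = 0.30 × 0.0476 = 0.01428
Denominator: 0.00144 + 0.018304 + 0.01428 = 0.034024
P(Condition Flu | data) = 0.018304 / 0.034024 ≈ 0.5380

0.5380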